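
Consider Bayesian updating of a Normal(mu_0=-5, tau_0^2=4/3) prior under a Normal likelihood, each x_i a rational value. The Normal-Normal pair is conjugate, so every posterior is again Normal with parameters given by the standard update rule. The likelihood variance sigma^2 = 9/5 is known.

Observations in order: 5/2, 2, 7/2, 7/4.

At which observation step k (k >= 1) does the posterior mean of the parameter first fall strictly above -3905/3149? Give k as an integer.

obs 1: x=5/2 → posterior Normal(-85/47, 36/47)
obs 2: x=2 → posterior Normal(-45/67, 36/67)
obs 3: x=7/2 → posterior Normal(25/87, 12/29)
obs 4: x=7/4 → posterior Normal(60/107, 36/107)

k = 2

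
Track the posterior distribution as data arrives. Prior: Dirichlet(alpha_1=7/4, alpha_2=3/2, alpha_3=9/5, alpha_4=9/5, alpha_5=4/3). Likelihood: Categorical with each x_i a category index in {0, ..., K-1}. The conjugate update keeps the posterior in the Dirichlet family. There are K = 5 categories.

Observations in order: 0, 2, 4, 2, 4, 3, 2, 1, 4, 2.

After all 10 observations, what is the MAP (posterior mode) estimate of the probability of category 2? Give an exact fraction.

288/791

obs 1: x=0 → posterior Dirichlet(11/4, 3/2, 9/5, 9/5, 4/3)
obs 2: x=2 → posterior Dirichlet(11/4, 3/2, 14/5, 9/5, 4/3)
obs 3: x=4 → posterior Dirichlet(11/4, 3/2, 14/5, 9/5, 7/3)
obs 4: x=2 → posterior Dirichlet(11/4, 3/2, 19/5, 9/5, 7/3)
obs 5: x=4 → posterior Dirichlet(11/4, 3/2, 19/5, 9/5, 10/3)
obs 6: x=3 → posterior Dirichlet(11/4, 3/2, 19/5, 14/5, 10/3)
obs 7: x=2 → posterior Dirichlet(11/4, 3/2, 24/5, 14/5, 10/3)
obs 8: x=1 → posterior Dirichlet(11/4, 5/2, 24/5, 14/5, 10/3)
obs 9: x=4 → posterior Dirichlet(11/4, 5/2, 24/5, 14/5, 13/3)
obs 10: x=2 → posterior Dirichlet(11/4, 5/2, 29/5, 14/5, 13/3)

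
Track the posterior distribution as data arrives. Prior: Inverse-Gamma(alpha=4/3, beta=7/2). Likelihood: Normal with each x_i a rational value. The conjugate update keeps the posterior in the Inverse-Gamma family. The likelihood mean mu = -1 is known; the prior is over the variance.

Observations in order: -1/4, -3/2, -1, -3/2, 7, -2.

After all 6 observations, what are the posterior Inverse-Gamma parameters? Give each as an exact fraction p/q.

obs 1: x=-1/4 → posterior Inverse-Gamma(11/6, 121/32)
obs 2: x=-3/2 → posterior Inverse-Gamma(7/3, 125/32)
obs 3: x=-1 → posterior Inverse-Gamma(17/6, 125/32)
obs 4: x=-3/2 → posterior Inverse-Gamma(10/3, 129/32)
obs 5: x=7 → posterior Inverse-Gamma(23/6, 1153/32)
obs 6: x=-2 → posterior Inverse-Gamma(13/3, 1169/32)

alpha=13/3, beta=1169/32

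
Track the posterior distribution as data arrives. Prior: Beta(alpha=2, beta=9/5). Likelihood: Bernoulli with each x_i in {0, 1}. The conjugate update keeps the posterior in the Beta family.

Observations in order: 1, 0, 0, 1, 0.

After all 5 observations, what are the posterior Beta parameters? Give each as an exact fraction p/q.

obs 1: x=1 → posterior Beta(3, 9/5)
obs 2: x=0 → posterior Beta(3, 14/5)
obs 3: x=0 → posterior Beta(3, 19/5)
obs 4: x=1 → posterior Beta(4, 19/5)
obs 5: x=0 → posterior Beta(4, 24/5)

alpha=4, beta=24/5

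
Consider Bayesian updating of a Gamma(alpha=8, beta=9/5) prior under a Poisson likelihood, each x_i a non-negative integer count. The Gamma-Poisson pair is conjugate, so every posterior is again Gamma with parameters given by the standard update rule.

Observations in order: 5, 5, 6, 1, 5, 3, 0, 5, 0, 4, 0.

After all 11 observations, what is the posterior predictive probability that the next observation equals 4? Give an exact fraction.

obs 1: x=5 → posterior Gamma(13, 14/5)
obs 2: x=5 → posterior Gamma(18, 19/5)
obs 3: x=6 → posterior Gamma(24, 24/5)
obs 4: x=1 → posterior Gamma(25, 29/5)
obs 5: x=5 → posterior Gamma(30, 34/5)
obs 6: x=3 → posterior Gamma(33, 39/5)
obs 7: x=0 → posterior Gamma(33, 44/5)
obs 8: x=5 → posterior Gamma(38, 49/5)
obs 9: x=0 → posterior Gamma(38, 54/5)
obs 10: x=4 → posterior Gamma(42, 59/5)
obs 11: x=0 → posterior Gamma(42, 64/5)

74880392082959750595203814719485481035581429536706231940360168095742260202700800000/429354149473778036282108355122988354030477634779653801994004436538190223802694819809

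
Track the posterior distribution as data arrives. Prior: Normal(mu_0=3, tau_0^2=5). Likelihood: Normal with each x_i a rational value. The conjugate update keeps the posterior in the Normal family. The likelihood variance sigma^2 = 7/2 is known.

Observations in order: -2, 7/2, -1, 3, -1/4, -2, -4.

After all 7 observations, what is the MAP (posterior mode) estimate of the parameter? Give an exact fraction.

obs 1: x=-2 → posterior Normal(1/17, 35/17)
obs 2: x=7/2 → posterior Normal(4/3, 35/27)
obs 3: x=-1 → posterior Normal(26/37, 35/37)
obs 4: x=3 → posterior Normal(56/47, 35/47)
obs 5: x=-1/4 → posterior Normal(107/114, 35/57)
obs 6: x=-2 → posterior Normal(1/2, 35/67)
obs 7: x=-4 → posterior Normal(-13/154, 5/11)

-13/154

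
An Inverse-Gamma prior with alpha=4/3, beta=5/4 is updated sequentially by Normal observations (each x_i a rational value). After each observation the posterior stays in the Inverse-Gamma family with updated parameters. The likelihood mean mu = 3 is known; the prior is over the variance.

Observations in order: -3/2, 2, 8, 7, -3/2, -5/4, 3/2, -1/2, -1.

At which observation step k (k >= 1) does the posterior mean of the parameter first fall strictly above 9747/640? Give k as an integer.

obs 1: x=-3/2 → posterior Inverse-Gamma(11/6, 91/8)
obs 2: x=2 → posterior Inverse-Gamma(7/3, 95/8)
obs 3: x=8 → posterior Inverse-Gamma(17/6, 195/8)
obs 4: x=7 → posterior Inverse-Gamma(10/3, 259/8)
obs 5: x=-3/2 → posterior Inverse-Gamma(23/6, 85/2)
obs 6: x=-5/4 → posterior Inverse-Gamma(13/3, 1649/32)
obs 7: x=3/2 → posterior Inverse-Gamma(29/6, 1685/32)
obs 8: x=-1/2 → posterior Inverse-Gamma(16/3, 1881/32)
obs 9: x=-1 → posterior Inverse-Gamma(35/6, 2137/32)

k = 6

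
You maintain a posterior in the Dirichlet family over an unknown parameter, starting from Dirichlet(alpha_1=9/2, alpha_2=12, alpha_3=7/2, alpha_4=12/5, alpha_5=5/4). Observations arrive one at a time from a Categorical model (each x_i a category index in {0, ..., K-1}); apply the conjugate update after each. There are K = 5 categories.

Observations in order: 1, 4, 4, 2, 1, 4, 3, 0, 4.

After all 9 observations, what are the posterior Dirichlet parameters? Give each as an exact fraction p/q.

obs 1: x=1 → posterior Dirichlet(9/2, 13, 7/2, 12/5, 5/4)
obs 2: x=4 → posterior Dirichlet(9/2, 13, 7/2, 12/5, 9/4)
obs 3: x=4 → posterior Dirichlet(9/2, 13, 7/2, 12/5, 13/4)
obs 4: x=2 → posterior Dirichlet(9/2, 13, 9/2, 12/5, 13/4)
obs 5: x=1 → posterior Dirichlet(9/2, 14, 9/2, 12/5, 13/4)
obs 6: x=4 → posterior Dirichlet(9/2, 14, 9/2, 12/5, 17/4)
obs 7: x=3 → posterior Dirichlet(9/2, 14, 9/2, 17/5, 17/4)
obs 8: x=0 → posterior Dirichlet(11/2, 14, 9/2, 17/5, 17/4)
obs 9: x=4 → posterior Dirichlet(11/2, 14, 9/2, 17/5, 21/4)

alpha_1=11/2, alpha_2=14, alpha_3=9/2, alpha_4=17/5, alpha_5=21/4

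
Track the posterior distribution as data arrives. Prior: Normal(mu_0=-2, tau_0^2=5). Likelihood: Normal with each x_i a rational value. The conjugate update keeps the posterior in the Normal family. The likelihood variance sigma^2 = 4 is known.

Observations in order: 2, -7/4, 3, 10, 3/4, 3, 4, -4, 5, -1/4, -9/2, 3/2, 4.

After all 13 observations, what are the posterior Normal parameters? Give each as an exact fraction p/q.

mu_0=141/92, tau_0^2=20/69

obs 1: x=2 → posterior Normal(2/9, 20/9)
obs 2: x=-7/4 → posterior Normal(-27/56, 10/7)
obs 3: x=3 → posterior Normal(33/76, 20/19)
obs 4: x=10 → posterior Normal(233/96, 5/6)
obs 5: x=3/4 → posterior Normal(62/29, 20/29)
obs 6: x=3 → posterior Normal(77/34, 10/17)
obs 7: x=4 → posterior Normal(97/39, 20/39)
obs 8: x=-4 → posterior Normal(7/4, 5/11)
obs 9: x=5 → posterior Normal(102/49, 20/49)
obs 10: x=-1/4 → posterior Normal(403/216, 10/27)
obs 11: x=-9/2 → posterior Normal(313/236, 20/59)
obs 12: x=3/2 → posterior Normal(343/256, 5/16)
obs 13: x=4 → posterior Normal(141/92, 20/69)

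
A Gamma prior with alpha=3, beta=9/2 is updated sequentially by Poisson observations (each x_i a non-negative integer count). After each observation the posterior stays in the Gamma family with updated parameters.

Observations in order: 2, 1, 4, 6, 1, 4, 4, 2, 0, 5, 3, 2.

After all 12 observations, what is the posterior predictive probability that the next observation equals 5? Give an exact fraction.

obs 1: x=2 → posterior Gamma(5, 11/2)
obs 2: x=1 → posterior Gamma(6, 13/2)
obs 3: x=4 → posterior Gamma(10, 15/2)
obs 4: x=6 → posterior Gamma(16, 17/2)
obs 5: x=1 → posterior Gamma(17, 19/2)
obs 6: x=4 → posterior Gamma(21, 21/2)
obs 7: x=4 → posterior Gamma(25, 23/2)
obs 8: x=2 → posterior Gamma(27, 25/2)
obs 9: x=0 → posterior Gamma(27, 27/2)
obs 10: x=5 → posterior Gamma(32, 29/2)
obs 11: x=3 → posterior Gamma(35, 31/2)
obs 12: x=2 → posterior Gamma(37, 33/2)

3671793794395583423987494945198243674032563469476999478001640128/70934557307860443711736098025989133248003781773149967193603515625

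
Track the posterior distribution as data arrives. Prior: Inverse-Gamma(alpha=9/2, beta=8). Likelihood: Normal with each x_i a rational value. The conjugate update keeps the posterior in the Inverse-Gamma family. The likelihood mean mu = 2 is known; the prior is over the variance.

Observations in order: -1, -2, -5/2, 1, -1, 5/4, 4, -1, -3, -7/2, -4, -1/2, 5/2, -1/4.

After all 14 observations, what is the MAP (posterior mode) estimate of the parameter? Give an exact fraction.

1501/200

obs 1: x=-1 → posterior Inverse-Gamma(5, 25/2)
obs 2: x=-2 → posterior Inverse-Gamma(11/2, 41/2)
obs 3: x=-5/2 → posterior Inverse-Gamma(6, 245/8)
obs 4: x=1 → posterior Inverse-Gamma(13/2, 249/8)
obs 5: x=-1 → posterior Inverse-Gamma(7, 285/8)
obs 6: x=5/4 → posterior Inverse-Gamma(15/2, 1149/32)
obs 7: x=4 → posterior Inverse-Gamma(8, 1213/32)
obs 8: x=-1 → posterior Inverse-Gamma(17/2, 1357/32)
obs 9: x=-3 → posterior Inverse-Gamma(9, 1757/32)
obs 10: x=-7/2 → posterior Inverse-Gamma(19/2, 2241/32)
obs 11: x=-4 → posterior Inverse-Gamma(10, 2817/32)
obs 12: x=-1/2 → posterior Inverse-Gamma(21/2, 2917/32)
obs 13: x=5/2 → posterior Inverse-Gamma(11, 2921/32)
obs 14: x=-1/4 → posterior Inverse-Gamma(23/2, 1501/16)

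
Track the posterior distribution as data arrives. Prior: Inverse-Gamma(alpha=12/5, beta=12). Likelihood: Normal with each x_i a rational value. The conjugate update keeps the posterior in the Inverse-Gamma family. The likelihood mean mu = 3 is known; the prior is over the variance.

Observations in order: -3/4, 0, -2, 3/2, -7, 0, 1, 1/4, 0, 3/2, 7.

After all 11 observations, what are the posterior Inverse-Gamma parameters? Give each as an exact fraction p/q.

alpha=79/10, beta=1777/16

obs 1: x=-3/4 → posterior Inverse-Gamma(29/10, 609/32)
obs 2: x=0 → posterior Inverse-Gamma(17/5, 753/32)
obs 3: x=-2 → posterior Inverse-Gamma(39/10, 1153/32)
obs 4: x=3/2 → posterior Inverse-Gamma(22/5, 1189/32)
obs 5: x=-7 → posterior Inverse-Gamma(49/10, 2789/32)
obs 6: x=0 → posterior Inverse-Gamma(27/5, 2933/32)
obs 7: x=1 → posterior Inverse-Gamma(59/10, 2997/32)
obs 8: x=1/4 → posterior Inverse-Gamma(32/5, 1559/16)
obs 9: x=0 → posterior Inverse-Gamma(69/10, 1631/16)
obs 10: x=3/2 → posterior Inverse-Gamma(37/5, 1649/16)
obs 11: x=7 → posterior Inverse-Gamma(79/10, 1777/16)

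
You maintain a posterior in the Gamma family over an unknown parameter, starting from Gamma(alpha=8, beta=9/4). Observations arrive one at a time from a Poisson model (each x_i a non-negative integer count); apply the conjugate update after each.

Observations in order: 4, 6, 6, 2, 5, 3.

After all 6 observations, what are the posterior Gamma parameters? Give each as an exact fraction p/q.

alpha=34, beta=33/4

obs 1: x=4 → posterior Gamma(12, 13/4)
obs 2: x=6 → posterior Gamma(18, 17/4)
obs 3: x=6 → posterior Gamma(24, 21/4)
obs 4: x=2 → posterior Gamma(26, 25/4)
obs 5: x=5 → posterior Gamma(31, 29/4)
obs 6: x=3 → posterior Gamma(34, 33/4)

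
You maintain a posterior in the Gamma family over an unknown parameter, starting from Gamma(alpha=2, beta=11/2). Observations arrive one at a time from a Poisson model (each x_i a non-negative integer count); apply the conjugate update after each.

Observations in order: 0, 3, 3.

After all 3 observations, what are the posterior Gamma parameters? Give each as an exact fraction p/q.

obs 1: x=0 → posterior Gamma(2, 13/2)
obs 2: x=3 → posterior Gamma(5, 15/2)
obs 3: x=3 → posterior Gamma(8, 17/2)

alpha=8, beta=17/2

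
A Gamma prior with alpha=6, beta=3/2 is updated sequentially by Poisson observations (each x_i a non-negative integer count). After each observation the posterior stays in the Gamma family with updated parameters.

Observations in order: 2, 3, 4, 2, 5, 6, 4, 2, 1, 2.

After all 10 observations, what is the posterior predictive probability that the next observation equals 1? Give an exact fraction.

obs 1: x=2 → posterior Gamma(8, 5/2)
obs 2: x=3 → posterior Gamma(11, 7/2)
obs 3: x=4 → posterior Gamma(15, 9/2)
obs 4: x=2 → posterior Gamma(17, 11/2)
obs 5: x=5 → posterior Gamma(22, 13/2)
obs 6: x=6 → posterior Gamma(28, 15/2)
obs 7: x=4 → posterior Gamma(32, 17/2)
obs 8: x=2 → posterior Gamma(34, 19/2)
obs 9: x=1 → posterior Gamma(35, 21/2)
obs 10: x=2 → posterior Gamma(37, 23/2)

17912724744748432844809056269579166097630386714546022/132348898008484427979425390731194056570529937744140625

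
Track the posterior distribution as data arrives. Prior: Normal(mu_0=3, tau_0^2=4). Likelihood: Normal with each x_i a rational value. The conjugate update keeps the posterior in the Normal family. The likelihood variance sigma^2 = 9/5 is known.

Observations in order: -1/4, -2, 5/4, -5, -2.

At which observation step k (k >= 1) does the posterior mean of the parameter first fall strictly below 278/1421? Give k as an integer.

obs 1: x=-1/4 → posterior Normal(22/29, 36/29)
obs 2: x=-2 → posterior Normal(-18/49, 36/49)
obs 3: x=5/4 → posterior Normal(7/69, 12/23)
obs 4: x=-5 → posterior Normal(-93/89, 36/89)
obs 5: x=-2 → posterior Normal(-133/109, 36/109)

k = 2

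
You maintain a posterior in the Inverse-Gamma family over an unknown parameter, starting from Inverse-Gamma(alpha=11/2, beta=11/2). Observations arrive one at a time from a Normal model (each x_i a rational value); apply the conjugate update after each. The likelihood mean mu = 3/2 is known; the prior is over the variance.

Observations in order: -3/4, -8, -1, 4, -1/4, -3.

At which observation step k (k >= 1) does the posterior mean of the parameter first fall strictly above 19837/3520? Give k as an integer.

obs 1: x=-3/4 → posterior Inverse-Gamma(6, 257/32)
obs 2: x=-8 → posterior Inverse-Gamma(13/2, 1701/32)
obs 3: x=-1 → posterior Inverse-Gamma(7, 1801/32)
obs 4: x=4 → posterior Inverse-Gamma(15/2, 1901/32)
obs 5: x=-1/4 → posterior Inverse-Gamma(8, 975/16)
obs 6: x=-3 → posterior Inverse-Gamma(17/2, 1137/16)

k = 2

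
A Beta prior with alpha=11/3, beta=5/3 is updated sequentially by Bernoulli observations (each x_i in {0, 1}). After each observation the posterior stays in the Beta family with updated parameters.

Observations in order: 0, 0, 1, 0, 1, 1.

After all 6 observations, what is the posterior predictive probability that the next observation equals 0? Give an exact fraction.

obs 1: x=0 → posterior Beta(11/3, 8/3)
obs 2: x=0 → posterior Beta(11/3, 11/3)
obs 3: x=1 → posterior Beta(14/3, 11/3)
obs 4: x=0 → posterior Beta(14/3, 14/3)
obs 5: x=1 → posterior Beta(17/3, 14/3)
obs 6: x=1 → posterior Beta(20/3, 14/3)

7/17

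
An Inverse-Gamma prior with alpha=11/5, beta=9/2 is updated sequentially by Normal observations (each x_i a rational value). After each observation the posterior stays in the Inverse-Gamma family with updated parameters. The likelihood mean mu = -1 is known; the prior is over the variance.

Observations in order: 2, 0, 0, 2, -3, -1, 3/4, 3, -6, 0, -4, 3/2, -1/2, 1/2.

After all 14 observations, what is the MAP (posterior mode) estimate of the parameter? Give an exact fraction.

2555/544

obs 1: x=2 → posterior Inverse-Gamma(27/10, 9)
obs 2: x=0 → posterior Inverse-Gamma(16/5, 19/2)
obs 3: x=0 → posterior Inverse-Gamma(37/10, 10)
obs 4: x=2 → posterior Inverse-Gamma(21/5, 29/2)
obs 5: x=-3 → posterior Inverse-Gamma(47/10, 33/2)
obs 6: x=-1 → posterior Inverse-Gamma(26/5, 33/2)
obs 7: x=3/4 → posterior Inverse-Gamma(57/10, 577/32)
obs 8: x=3 → posterior Inverse-Gamma(31/5, 833/32)
obs 9: x=-6 → posterior Inverse-Gamma(67/10, 1233/32)
obs 10: x=0 → posterior Inverse-Gamma(36/5, 1249/32)
obs 11: x=-4 → posterior Inverse-Gamma(77/10, 1393/32)
obs 12: x=3/2 → posterior Inverse-Gamma(41/5, 1493/32)
obs 13: x=-1/2 → posterior Inverse-Gamma(87/10, 1497/32)
obs 14: x=1/2 → posterior Inverse-Gamma(46/5, 1533/32)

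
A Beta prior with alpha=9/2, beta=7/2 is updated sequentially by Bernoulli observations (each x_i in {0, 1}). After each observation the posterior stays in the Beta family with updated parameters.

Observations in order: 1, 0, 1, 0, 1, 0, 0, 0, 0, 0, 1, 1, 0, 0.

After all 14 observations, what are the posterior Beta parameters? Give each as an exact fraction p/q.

obs 1: x=1 → posterior Beta(11/2, 7/2)
obs 2: x=0 → posterior Beta(11/2, 9/2)
obs 3: x=1 → posterior Beta(13/2, 9/2)
obs 4: x=0 → posterior Beta(13/2, 11/2)
obs 5: x=1 → posterior Beta(15/2, 11/2)
obs 6: x=0 → posterior Beta(15/2, 13/2)
obs 7: x=0 → posterior Beta(15/2, 15/2)
obs 8: x=0 → posterior Beta(15/2, 17/2)
obs 9: x=0 → posterior Beta(15/2, 19/2)
obs 10: x=0 → posterior Beta(15/2, 21/2)
obs 11: x=1 → posterior Beta(17/2, 21/2)
obs 12: x=1 → posterior Beta(19/2, 21/2)
obs 13: x=0 → posterior Beta(19/2, 23/2)
obs 14: x=0 → posterior Beta(19/2, 25/2)

alpha=19/2, beta=25/2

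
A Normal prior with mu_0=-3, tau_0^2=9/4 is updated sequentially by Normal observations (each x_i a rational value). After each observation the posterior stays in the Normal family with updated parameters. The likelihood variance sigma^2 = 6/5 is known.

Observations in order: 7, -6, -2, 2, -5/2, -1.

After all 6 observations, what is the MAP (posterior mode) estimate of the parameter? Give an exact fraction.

obs 1: x=7 → posterior Normal(81/23, 18/23)
obs 2: x=-6 → posterior Normal(-9/38, 9/19)
obs 3: x=-2 → posterior Normal(-39/53, 18/53)
obs 4: x=2 → posterior Normal(-9/68, 9/34)
obs 5: x=-5/2 → posterior Normal(-93/166, 18/83)
obs 6: x=-1 → posterior Normal(-123/196, 9/49)

-123/196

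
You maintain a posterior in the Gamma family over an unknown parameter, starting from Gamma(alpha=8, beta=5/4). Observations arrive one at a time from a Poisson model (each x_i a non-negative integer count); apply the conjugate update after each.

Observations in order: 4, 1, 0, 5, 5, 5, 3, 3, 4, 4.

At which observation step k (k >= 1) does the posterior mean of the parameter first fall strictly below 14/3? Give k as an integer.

obs 1: x=4 → posterior Gamma(12, 9/4)
obs 2: x=1 → posterior Gamma(13, 13/4)
obs 3: x=0 → posterior Gamma(13, 17/4)
obs 4: x=5 → posterior Gamma(18, 21/4)
obs 5: x=5 → posterior Gamma(23, 25/4)
obs 6: x=5 → posterior Gamma(28, 29/4)
obs 7: x=3 → posterior Gamma(31, 33/4)
obs 8: x=3 → posterior Gamma(34, 37/4)
obs 9: x=4 → posterior Gamma(38, 41/4)
obs 10: x=4 → posterior Gamma(42, 45/4)

k = 2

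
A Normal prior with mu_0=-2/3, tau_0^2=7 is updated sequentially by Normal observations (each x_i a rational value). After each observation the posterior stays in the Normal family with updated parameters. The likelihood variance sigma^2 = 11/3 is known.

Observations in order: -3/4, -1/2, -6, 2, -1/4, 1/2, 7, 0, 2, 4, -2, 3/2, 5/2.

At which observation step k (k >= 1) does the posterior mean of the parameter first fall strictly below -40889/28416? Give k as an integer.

obs 1: x=-3/4 → posterior Normal(-277/384, 77/32)
obs 2: x=-1/2 → posterior Normal(-403/636, 77/53)
obs 3: x=-6 → posterior Normal(-1915/888, 77/74)
obs 4: x=2 → posterior Normal(-1411/1140, 77/95)
obs 5: x=-1/4 → posterior Normal(-737/696, 77/116)
obs 6: x=1/2 → posterior Normal(-337/411, 77/137)
obs 7: x=7 → posterior Normal(52/237, 77/158)
obs 8: x=0 → posterior Normal(104/537, 77/179)
obs 9: x=2 → posterior Normal(23/60, 77/200)
obs 10: x=4 → posterior Normal(482/663, 77/221)
obs 11: x=-2 → posterior Normal(178/363, 7/22)
obs 12: x=3/2 → posterior Normal(901/1578, 77/263)
obs 13: x=5/2 → posterior Normal(152/213, 77/284)

k = 3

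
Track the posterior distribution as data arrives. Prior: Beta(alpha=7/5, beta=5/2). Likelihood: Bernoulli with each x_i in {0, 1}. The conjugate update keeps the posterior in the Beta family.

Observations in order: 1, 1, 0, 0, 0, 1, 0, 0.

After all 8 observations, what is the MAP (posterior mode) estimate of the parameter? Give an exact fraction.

34/99

obs 1: x=1 → posterior Beta(12/5, 5/2)
obs 2: x=1 → posterior Beta(17/5, 5/2)
obs 3: x=0 → posterior Beta(17/5, 7/2)
obs 4: x=0 → posterior Beta(17/5, 9/2)
obs 5: x=0 → posterior Beta(17/5, 11/2)
obs 6: x=1 → posterior Beta(22/5, 11/2)
obs 7: x=0 → posterior Beta(22/5, 13/2)
obs 8: x=0 → posterior Beta(22/5, 15/2)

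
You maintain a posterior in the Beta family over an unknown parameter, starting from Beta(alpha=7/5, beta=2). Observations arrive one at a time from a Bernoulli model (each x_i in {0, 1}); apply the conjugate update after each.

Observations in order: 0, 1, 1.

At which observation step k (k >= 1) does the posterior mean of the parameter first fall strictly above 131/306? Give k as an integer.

k = 2

obs 1: x=0 → posterior Beta(7/5, 3)
obs 2: x=1 → posterior Beta(12/5, 3)
obs 3: x=1 → posterior Beta(17/5, 3)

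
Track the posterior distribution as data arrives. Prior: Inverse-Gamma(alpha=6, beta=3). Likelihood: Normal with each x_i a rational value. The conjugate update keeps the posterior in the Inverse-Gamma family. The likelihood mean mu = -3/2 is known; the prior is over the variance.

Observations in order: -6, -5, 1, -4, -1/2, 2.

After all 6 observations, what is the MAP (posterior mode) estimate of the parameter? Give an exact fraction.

obs 1: x=-6 → posterior Inverse-Gamma(13/2, 105/8)
obs 2: x=-5 → posterior Inverse-Gamma(7, 77/4)
obs 3: x=1 → posterior Inverse-Gamma(15/2, 179/8)
obs 4: x=-4 → posterior Inverse-Gamma(8, 51/2)
obs 5: x=-1/2 → posterior Inverse-Gamma(17/2, 26)
obs 6: x=2 → posterior Inverse-Gamma(9, 257/8)

257/80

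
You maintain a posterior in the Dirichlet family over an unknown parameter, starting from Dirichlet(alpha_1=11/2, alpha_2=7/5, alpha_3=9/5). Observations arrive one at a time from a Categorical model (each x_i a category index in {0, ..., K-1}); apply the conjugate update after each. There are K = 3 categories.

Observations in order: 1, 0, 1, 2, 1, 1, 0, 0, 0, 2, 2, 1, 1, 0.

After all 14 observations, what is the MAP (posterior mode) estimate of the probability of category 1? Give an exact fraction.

64/197

obs 1: x=1 → posterior Dirichlet(11/2, 12/5, 9/5)
obs 2: x=0 → posterior Dirichlet(13/2, 12/5, 9/5)
obs 3: x=1 → posterior Dirichlet(13/2, 17/5, 9/5)
obs 4: x=2 → posterior Dirichlet(13/2, 17/5, 14/5)
obs 5: x=1 → posterior Dirichlet(13/2, 22/5, 14/5)
obs 6: x=1 → posterior Dirichlet(13/2, 27/5, 14/5)
obs 7: x=0 → posterior Dirichlet(15/2, 27/5, 14/5)
obs 8: x=0 → posterior Dirichlet(17/2, 27/5, 14/5)
obs 9: x=0 → posterior Dirichlet(19/2, 27/5, 14/5)
obs 10: x=2 → posterior Dirichlet(19/2, 27/5, 19/5)
obs 11: x=2 → posterior Dirichlet(19/2, 27/5, 24/5)
obs 12: x=1 → posterior Dirichlet(19/2, 32/5, 24/5)
obs 13: x=1 → posterior Dirichlet(19/2, 37/5, 24/5)
obs 14: x=0 → posterior Dirichlet(21/2, 37/5, 24/5)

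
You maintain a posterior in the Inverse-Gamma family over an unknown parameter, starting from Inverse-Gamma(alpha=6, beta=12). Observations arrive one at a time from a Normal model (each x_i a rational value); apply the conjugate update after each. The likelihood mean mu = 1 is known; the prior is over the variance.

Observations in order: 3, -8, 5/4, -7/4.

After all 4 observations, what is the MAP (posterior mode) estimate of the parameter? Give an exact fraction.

obs 1: x=3 → posterior Inverse-Gamma(13/2, 14)
obs 2: x=-8 → posterior Inverse-Gamma(7, 109/2)
obs 3: x=5/4 → posterior Inverse-Gamma(15/2, 1745/32)
obs 4: x=-7/4 → posterior Inverse-Gamma(8, 933/16)

311/48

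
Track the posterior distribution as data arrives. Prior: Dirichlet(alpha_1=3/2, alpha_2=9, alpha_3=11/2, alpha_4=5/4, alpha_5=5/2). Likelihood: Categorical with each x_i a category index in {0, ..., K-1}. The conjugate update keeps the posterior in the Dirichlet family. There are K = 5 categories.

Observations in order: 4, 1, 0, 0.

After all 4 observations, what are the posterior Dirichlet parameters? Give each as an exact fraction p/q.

obs 1: x=4 → posterior Dirichlet(3/2, 9, 11/2, 5/4, 7/2)
obs 2: x=1 → posterior Dirichlet(3/2, 10, 11/2, 5/4, 7/2)
obs 3: x=0 → posterior Dirichlet(5/2, 10, 11/2, 5/4, 7/2)
obs 4: x=0 → posterior Dirichlet(7/2, 10, 11/2, 5/4, 7/2)

alpha_1=7/2, alpha_2=10, alpha_3=11/2, alpha_4=5/4, alpha_5=7/2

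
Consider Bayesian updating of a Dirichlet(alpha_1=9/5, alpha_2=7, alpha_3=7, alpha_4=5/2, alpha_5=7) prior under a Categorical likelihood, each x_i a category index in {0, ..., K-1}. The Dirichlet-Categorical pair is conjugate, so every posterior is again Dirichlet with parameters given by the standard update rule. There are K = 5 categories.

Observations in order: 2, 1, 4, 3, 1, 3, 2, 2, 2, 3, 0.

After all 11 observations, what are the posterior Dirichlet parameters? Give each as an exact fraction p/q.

alpha_1=14/5, alpha_2=9, alpha_3=11, alpha_4=11/2, alpha_5=8

obs 1: x=2 → posterior Dirichlet(9/5, 7, 8, 5/2, 7)
obs 2: x=1 → posterior Dirichlet(9/5, 8, 8, 5/2, 7)
obs 3: x=4 → posterior Dirichlet(9/5, 8, 8, 5/2, 8)
obs 4: x=3 → posterior Dirichlet(9/5, 8, 8, 7/2, 8)
obs 5: x=1 → posterior Dirichlet(9/5, 9, 8, 7/2, 8)
obs 6: x=3 → posterior Dirichlet(9/5, 9, 8, 9/2, 8)
obs 7: x=2 → posterior Dirichlet(9/5, 9, 9, 9/2, 8)
obs 8: x=2 → posterior Dirichlet(9/5, 9, 10, 9/2, 8)
obs 9: x=2 → posterior Dirichlet(9/5, 9, 11, 9/2, 8)
obs 10: x=3 → posterior Dirichlet(9/5, 9, 11, 11/2, 8)
obs 11: x=0 → posterior Dirichlet(14/5, 9, 11, 11/2, 8)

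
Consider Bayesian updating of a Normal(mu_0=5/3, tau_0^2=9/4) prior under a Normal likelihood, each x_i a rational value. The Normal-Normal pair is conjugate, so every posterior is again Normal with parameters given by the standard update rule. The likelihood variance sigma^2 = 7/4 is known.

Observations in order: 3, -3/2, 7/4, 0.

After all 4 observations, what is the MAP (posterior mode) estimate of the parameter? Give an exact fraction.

obs 1: x=3 → posterior Normal(29/12, 63/64)
obs 2: x=-3/2 → posterior Normal(151/150, 63/100)
obs 3: x=7/4 → posterior Normal(491/408, 63/136)
obs 4: x=0 → posterior Normal(491/516, 63/172)

491/516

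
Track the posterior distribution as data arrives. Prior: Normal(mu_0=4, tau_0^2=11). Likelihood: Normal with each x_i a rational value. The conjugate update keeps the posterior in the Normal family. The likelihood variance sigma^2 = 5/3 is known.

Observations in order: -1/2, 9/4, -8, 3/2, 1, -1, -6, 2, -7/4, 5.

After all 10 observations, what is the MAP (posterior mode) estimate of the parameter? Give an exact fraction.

-323/670

obs 1: x=-1/2 → posterior Normal(7/76, 55/38)
obs 2: x=9/4 → posterior Normal(311/284, 55/71)
obs 3: x=-8 → posterior Normal(-745/416, 55/104)
obs 4: x=3/2 → posterior Normal(-547/548, 55/137)
obs 5: x=1 → posterior Normal(-83/136, 11/34)
obs 6: x=-1 → posterior Normal(-547/812, 55/203)
obs 7: x=-6 → posterior Normal(-1339/944, 55/236)
obs 8: x=2 → posterior Normal(-1075/1076, 55/269)
obs 9: x=-7/4 → posterior Normal(-653/604, 55/302)
obs 10: x=5 → posterior Normal(-323/670, 11/67)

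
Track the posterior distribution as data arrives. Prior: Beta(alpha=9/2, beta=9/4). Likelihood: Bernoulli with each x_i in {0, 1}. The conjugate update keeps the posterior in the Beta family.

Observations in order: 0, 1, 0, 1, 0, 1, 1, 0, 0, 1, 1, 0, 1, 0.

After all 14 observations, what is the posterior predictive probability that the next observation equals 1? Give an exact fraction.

46/83

obs 1: x=0 → posterior Beta(9/2, 13/4)
obs 2: x=1 → posterior Beta(11/2, 13/4)
obs 3: x=0 → posterior Beta(11/2, 17/4)
obs 4: x=1 → posterior Beta(13/2, 17/4)
obs 5: x=0 → posterior Beta(13/2, 21/4)
obs 6: x=1 → posterior Beta(15/2, 21/4)
obs 7: x=1 → posterior Beta(17/2, 21/4)
obs 8: x=0 → posterior Beta(17/2, 25/4)
obs 9: x=0 → posterior Beta(17/2, 29/4)
obs 10: x=1 → posterior Beta(19/2, 29/4)
obs 11: x=1 → posterior Beta(21/2, 29/4)
obs 12: x=0 → posterior Beta(21/2, 33/4)
obs 13: x=1 → posterior Beta(23/2, 33/4)
obs 14: x=0 → posterior Beta(23/2, 37/4)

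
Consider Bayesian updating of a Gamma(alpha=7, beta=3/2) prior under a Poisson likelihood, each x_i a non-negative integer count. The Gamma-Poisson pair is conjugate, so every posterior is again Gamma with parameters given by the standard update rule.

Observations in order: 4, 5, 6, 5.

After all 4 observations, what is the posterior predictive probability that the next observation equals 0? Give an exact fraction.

obs 1: x=4 → posterior Gamma(11, 5/2)
obs 2: x=5 → posterior Gamma(16, 7/2)
obs 3: x=6 → posterior Gamma(22, 9/2)
obs 4: x=5 → posterior Gamma(27, 11/2)

13109994191499930367061460371/1192533292512492016559195008117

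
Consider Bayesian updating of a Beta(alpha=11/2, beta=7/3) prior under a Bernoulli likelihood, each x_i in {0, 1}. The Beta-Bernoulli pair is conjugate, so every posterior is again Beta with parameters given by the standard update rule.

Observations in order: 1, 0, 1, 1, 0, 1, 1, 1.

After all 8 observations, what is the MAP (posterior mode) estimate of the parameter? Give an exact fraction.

obs 1: x=1 → posterior Beta(13/2, 7/3)
obs 2: x=0 → posterior Beta(13/2, 10/3)
obs 3: x=1 → posterior Beta(15/2, 10/3)
obs 4: x=1 → posterior Beta(17/2, 10/3)
obs 5: x=0 → posterior Beta(17/2, 13/3)
obs 6: x=1 → posterior Beta(19/2, 13/3)
obs 7: x=1 → posterior Beta(21/2, 13/3)
obs 8: x=1 → posterior Beta(23/2, 13/3)

63/83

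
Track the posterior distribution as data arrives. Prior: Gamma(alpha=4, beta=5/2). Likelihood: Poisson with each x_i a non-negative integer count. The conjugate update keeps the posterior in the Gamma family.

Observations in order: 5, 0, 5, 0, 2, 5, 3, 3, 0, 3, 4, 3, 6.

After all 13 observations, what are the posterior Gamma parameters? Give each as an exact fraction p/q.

alpha=43, beta=31/2

obs 1: x=5 → posterior Gamma(9, 7/2)
obs 2: x=0 → posterior Gamma(9, 9/2)
obs 3: x=5 → posterior Gamma(14, 11/2)
obs 4: x=0 → posterior Gamma(14, 13/2)
obs 5: x=2 → posterior Gamma(16, 15/2)
obs 6: x=5 → posterior Gamma(21, 17/2)
obs 7: x=3 → posterior Gamma(24, 19/2)
obs 8: x=3 → posterior Gamma(27, 21/2)
obs 9: x=0 → posterior Gamma(27, 23/2)
obs 10: x=3 → posterior Gamma(30, 25/2)
obs 11: x=4 → posterior Gamma(34, 27/2)
obs 12: x=3 → posterior Gamma(37, 29/2)
obs 13: x=6 → posterior Gamma(43, 31/2)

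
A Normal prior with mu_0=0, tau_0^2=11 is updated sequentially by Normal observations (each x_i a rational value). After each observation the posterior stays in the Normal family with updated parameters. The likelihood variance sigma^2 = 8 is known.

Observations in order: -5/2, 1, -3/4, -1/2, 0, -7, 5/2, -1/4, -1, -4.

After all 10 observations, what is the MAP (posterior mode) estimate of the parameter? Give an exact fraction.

-275/236

obs 1: x=-5/2 → posterior Normal(-55/38, 88/19)
obs 2: x=1 → posterior Normal(-11/20, 44/15)
obs 3: x=-3/4 → posterior Normal(-99/164, 88/41)
obs 4: x=-1/2 → posterior Normal(-121/208, 22/13)
obs 5: x=0 → posterior Normal(-121/252, 88/63)
obs 6: x=-7 → posterior Normal(-429/296, 44/37)
obs 7: x=5/2 → posterior Normal(-319/340, 88/85)
obs 8: x=-1/4 → posterior Normal(-55/64, 11/12)
obs 9: x=-1 → posterior Normal(-187/214, 88/107)
obs 10: x=-4 → posterior Normal(-275/236, 44/59)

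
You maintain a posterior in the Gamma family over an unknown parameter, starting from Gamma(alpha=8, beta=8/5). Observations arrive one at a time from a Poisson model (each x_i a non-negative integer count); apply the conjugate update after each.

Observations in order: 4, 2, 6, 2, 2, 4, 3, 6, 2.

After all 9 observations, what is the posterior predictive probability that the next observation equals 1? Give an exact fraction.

3441862573038911473308514448673554626222810642236595745585834853301815/34444488709877454747081479018851205589883534409595458615323760395288576

obs 1: x=4 → posterior Gamma(12, 13/5)
obs 2: x=2 → posterior Gamma(14, 18/5)
obs 3: x=6 → posterior Gamma(20, 23/5)
obs 4: x=2 → posterior Gamma(22, 28/5)
obs 5: x=2 → posterior Gamma(24, 33/5)
obs 6: x=4 → posterior Gamma(28, 38/5)
obs 7: x=3 → posterior Gamma(31, 43/5)
obs 8: x=6 → posterior Gamma(37, 48/5)
obs 9: x=2 → posterior Gamma(39, 53/5)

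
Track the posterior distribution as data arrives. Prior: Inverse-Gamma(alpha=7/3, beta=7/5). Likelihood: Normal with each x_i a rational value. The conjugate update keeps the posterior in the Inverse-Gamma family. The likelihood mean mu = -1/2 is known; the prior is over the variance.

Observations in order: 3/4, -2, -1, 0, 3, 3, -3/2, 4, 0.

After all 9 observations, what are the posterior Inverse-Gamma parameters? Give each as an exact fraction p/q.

obs 1: x=3/4 → posterior Inverse-Gamma(17/6, 349/160)
obs 2: x=-2 → posterior Inverse-Gamma(10/3, 529/160)
obs 3: x=-1 → posterior Inverse-Gamma(23/6, 549/160)
obs 4: x=0 → posterior Inverse-Gamma(13/3, 569/160)
obs 5: x=3 → posterior Inverse-Gamma(29/6, 1549/160)
obs 6: x=3 → posterior Inverse-Gamma(16/3, 2529/160)
obs 7: x=-3/2 → posterior Inverse-Gamma(35/6, 2609/160)
obs 8: x=4 → posterior Inverse-Gamma(19/3, 4229/160)
obs 9: x=0 → posterior Inverse-Gamma(41/6, 4249/160)

alpha=41/6, beta=4249/160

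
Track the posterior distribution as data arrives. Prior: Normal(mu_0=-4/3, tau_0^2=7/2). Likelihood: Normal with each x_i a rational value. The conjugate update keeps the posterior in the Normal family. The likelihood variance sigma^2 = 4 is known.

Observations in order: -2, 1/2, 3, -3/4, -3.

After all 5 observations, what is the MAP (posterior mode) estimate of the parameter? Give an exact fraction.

-317/516

obs 1: x=-2 → posterior Normal(-74/45, 28/15)
obs 2: x=1/2 → posterior Normal(-127/132, 14/11)
obs 3: x=3 → posterior Normal(-1/174, 28/29)
obs 4: x=-3/4 → posterior Normal(-65/432, 7/9)
obs 5: x=-3 → posterior Normal(-317/516, 28/43)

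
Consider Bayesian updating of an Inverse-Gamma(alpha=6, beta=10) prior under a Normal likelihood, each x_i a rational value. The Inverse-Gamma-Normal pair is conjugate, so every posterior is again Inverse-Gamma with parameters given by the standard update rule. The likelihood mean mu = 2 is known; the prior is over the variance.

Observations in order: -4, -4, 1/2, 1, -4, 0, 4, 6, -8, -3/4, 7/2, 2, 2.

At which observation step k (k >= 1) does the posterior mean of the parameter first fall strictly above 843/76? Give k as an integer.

obs 1: x=-4 → posterior Inverse-Gamma(13/2, 28)
obs 2: x=-4 → posterior Inverse-Gamma(7, 46)
obs 3: x=1/2 → posterior Inverse-Gamma(15/2, 377/8)
obs 4: x=1 → posterior Inverse-Gamma(8, 381/8)
obs 5: x=-4 → posterior Inverse-Gamma(17/2, 525/8)
obs 6: x=0 → posterior Inverse-Gamma(9, 541/8)
obs 7: x=4 → posterior Inverse-Gamma(19/2, 557/8)
obs 8: x=6 → posterior Inverse-Gamma(10, 621/8)
obs 9: x=-8 → posterior Inverse-Gamma(21/2, 1021/8)
obs 10: x=-3/4 → posterior Inverse-Gamma(11, 4205/32)
obs 11: x=7/2 → posterior Inverse-Gamma(23/2, 4241/32)
obs 12: x=2 → posterior Inverse-Gamma(12, 4241/32)
obs 13: x=2 → posterior Inverse-Gamma(25/2, 4241/32)

k = 9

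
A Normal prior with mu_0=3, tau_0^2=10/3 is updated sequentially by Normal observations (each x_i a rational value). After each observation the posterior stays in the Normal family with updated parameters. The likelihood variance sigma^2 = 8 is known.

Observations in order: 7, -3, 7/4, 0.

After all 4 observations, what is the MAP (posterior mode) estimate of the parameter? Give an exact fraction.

259/128

obs 1: x=7 → posterior Normal(71/17, 40/17)
obs 2: x=-3 → posterior Normal(28/11, 20/11)
obs 3: x=7/4 → posterior Normal(259/108, 40/27)
obs 4: x=0 → posterior Normal(259/128, 5/4)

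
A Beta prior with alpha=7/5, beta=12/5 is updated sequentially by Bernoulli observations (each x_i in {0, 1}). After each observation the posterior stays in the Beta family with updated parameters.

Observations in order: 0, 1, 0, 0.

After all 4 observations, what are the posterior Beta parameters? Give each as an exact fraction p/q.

alpha=12/5, beta=27/5

obs 1: x=0 → posterior Beta(7/5, 17/5)
obs 2: x=1 → posterior Beta(12/5, 17/5)
obs 3: x=0 → posterior Beta(12/5, 22/5)
obs 4: x=0 → posterior Beta(12/5, 27/5)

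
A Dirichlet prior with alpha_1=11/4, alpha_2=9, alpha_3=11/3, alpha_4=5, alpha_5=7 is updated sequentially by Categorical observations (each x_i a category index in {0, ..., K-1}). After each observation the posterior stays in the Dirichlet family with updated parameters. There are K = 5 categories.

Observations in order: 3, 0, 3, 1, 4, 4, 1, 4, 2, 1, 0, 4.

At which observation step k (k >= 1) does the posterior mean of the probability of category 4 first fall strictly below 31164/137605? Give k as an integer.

obs 1: x=3 → posterior Dirichlet(11/4, 9, 11/3, 6, 7)
obs 2: x=0 → posterior Dirichlet(15/4, 9, 11/3, 6, 7)
obs 3: x=3 → posterior Dirichlet(15/4, 9, 11/3, 7, 7)
obs 4: x=1 → posterior Dirichlet(15/4, 10, 11/3, 7, 7)
obs 5: x=4 → posterior Dirichlet(15/4, 10, 11/3, 7, 8)
obs 6: x=4 → posterior Dirichlet(15/4, 10, 11/3, 7, 9)
obs 7: x=1 → posterior Dirichlet(15/4, 11, 11/3, 7, 9)
obs 8: x=4 → posterior Dirichlet(15/4, 11, 11/3, 7, 10)
obs 9: x=2 → posterior Dirichlet(15/4, 11, 14/3, 7, 10)
obs 10: x=1 → posterior Dirichlet(15/4, 12, 14/3, 7, 10)
obs 11: x=0 → posterior Dirichlet(19/4, 12, 14/3, 7, 10)
obs 12: x=4 → posterior Dirichlet(19/4, 12, 14/3, 7, 11)

k = 4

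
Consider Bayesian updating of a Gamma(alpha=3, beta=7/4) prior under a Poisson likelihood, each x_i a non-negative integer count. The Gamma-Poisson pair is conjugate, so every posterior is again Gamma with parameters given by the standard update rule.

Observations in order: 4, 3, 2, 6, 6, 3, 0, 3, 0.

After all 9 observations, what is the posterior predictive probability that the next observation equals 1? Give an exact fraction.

obs 1: x=4 → posterior Gamma(7, 11/4)
obs 2: x=3 → posterior Gamma(10, 15/4)
obs 3: x=2 → posterior Gamma(12, 19/4)
obs 4: x=6 → posterior Gamma(18, 23/4)
obs 5: x=6 → posterior Gamma(24, 27/4)
obs 6: x=3 → posterior Gamma(27, 31/4)
obs 7: x=0 → posterior Gamma(27, 35/4)
obs 8: x=3 → posterior Gamma(30, 39/4)
obs 9: x=0 → posterior Gamma(30, 43/4)

1211253133107786695728864934016625177790377354829880/6839645551362303414388150265494367657880760229559503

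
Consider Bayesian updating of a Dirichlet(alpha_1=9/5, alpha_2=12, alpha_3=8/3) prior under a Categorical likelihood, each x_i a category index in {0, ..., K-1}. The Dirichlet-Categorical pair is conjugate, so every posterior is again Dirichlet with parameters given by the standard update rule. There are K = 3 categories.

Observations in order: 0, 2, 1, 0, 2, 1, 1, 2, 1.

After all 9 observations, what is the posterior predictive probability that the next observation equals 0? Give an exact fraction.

obs 1: x=0 → posterior Dirichlet(14/5, 12, 8/3)
obs 2: x=2 → posterior Dirichlet(14/5, 12, 11/3)
obs 3: x=1 → posterior Dirichlet(14/5, 13, 11/3)
obs 4: x=0 → posterior Dirichlet(19/5, 13, 11/3)
obs 5: x=2 → posterior Dirichlet(19/5, 13, 14/3)
obs 6: x=1 → posterior Dirichlet(19/5, 14, 14/3)
obs 7: x=1 → posterior Dirichlet(19/5, 15, 14/3)
obs 8: x=2 → posterior Dirichlet(19/5, 15, 17/3)
obs 9: x=1 → posterior Dirichlet(19/5, 16, 17/3)

57/382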